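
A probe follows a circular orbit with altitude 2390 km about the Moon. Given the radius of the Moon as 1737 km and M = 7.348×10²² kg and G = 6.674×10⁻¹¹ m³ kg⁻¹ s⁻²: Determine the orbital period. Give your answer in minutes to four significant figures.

μ = GM = 6.674×10⁻¹¹ × 7.348×10²² = 4.904×10¹² m³/s².
r = 1737 + 2390 = 4127.0 km = 4.1270×10⁶ m.
Kepler's third law: T = 2π√(r³/μ) = 2π√((4.127×10⁶)³ / 4.904×10¹²).
r³/μ = 1.433×10⁷ s², so T = 2π × 3.786×10³ = 2.379×10⁴ s.
Converting: 2.379×10⁴ s ÷ 60.00 = 396.5 minutes.

T ≈ 396.5 minutes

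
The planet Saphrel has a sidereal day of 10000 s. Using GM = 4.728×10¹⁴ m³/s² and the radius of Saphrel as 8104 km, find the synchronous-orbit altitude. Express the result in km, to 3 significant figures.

h_sync ≈ 2520 km

A synchronous orbit has period T, so by Kepler's third law a = (μT²/4π²)^(1/3).
μT²/4π² = 4.728×10¹⁴ × (1.000×10⁴)² / 39.48 = 1.198×10²¹ m³.
a = 1.062×10⁷ m = 10620 km.
Altitude h = a − R = 10620 − 8104 = 2515.5 km.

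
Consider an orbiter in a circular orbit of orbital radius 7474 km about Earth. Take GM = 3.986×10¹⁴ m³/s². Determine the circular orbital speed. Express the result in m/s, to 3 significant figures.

r = 7474 km = 7.474×10⁶ m.
For a circular orbit v = √(μ/r) = √(3.986×10¹⁴ / 7.474×10⁶) = √(5.333×10⁷) = 7303 m/s.

v ≈ 7300 m/s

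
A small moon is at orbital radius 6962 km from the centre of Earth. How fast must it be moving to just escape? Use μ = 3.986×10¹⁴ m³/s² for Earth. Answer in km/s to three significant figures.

r = 6962 km = 6.962×10⁶ m.
Escape speed v_esc = √(2μ/r) = √(2 × 3.986×10¹⁴ / 6.962×10⁶) = √(1.145×10⁸) = 10700 m/s.
= 10.70 km/s.

v_esc ≈ 10.7 km/s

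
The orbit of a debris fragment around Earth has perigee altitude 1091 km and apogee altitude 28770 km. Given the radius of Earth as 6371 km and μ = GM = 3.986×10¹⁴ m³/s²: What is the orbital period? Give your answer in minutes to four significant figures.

T ≈ 515.7 minutes

r_p = 6371 + 1091 = 7462.0 km = 7.4620×10⁶ m.
r_a = 6371 + 28770 = 35141 km = 3.5141×10⁷ m.
Semi-major axis a = (r_p + r_a)/2 = (7462.0 + 35141)/2 = 21302 km = 2.130×10⁷ m.
By Kepler's third law T = 2π√(a³/μ) = 2π × 4.924×10³ = 3.094×10⁴ s.
= 515.7 minutes.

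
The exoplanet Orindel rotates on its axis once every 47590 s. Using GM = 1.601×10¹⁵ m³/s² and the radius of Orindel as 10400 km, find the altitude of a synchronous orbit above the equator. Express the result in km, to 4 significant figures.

h_sync ≈ 34720 km

A synchronous orbit has period T, so by Kepler's third law a = (μT²/4π²)^(1/3).
μT²/4π² = 1.601×10¹⁵ × (4.759×10⁴)² / 39.48 = 9.185×10²² m³.
a = 4.512×10⁷ m = 45118 km.
Altitude h = a − R = 45118 − 10400 = 34718 km.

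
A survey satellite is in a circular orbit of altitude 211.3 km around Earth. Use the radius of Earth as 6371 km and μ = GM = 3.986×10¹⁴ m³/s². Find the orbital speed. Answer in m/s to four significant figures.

v ≈ 7782 m/s

r = 6371 + 211.3 = 6582.3 km = 6.5823×10⁶ m.
For a circular orbit v = √(μ/r) = √(3.986×10¹⁴ / 6.582×10⁶) = √(6.056×10⁷) = 7782 m/s.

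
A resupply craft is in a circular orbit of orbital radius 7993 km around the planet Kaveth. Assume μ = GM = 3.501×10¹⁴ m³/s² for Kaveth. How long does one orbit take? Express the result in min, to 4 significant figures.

r = 7993 km = 7.993×10⁶ m.
Kepler's third law: T = 2π√(r³/μ) = 2π√((7.993×10⁶)³ / 3.501×10¹⁴).
r³/μ = 1.459×10⁶ s², so T = 2π × 1.208×10³ = 7.588×10³ s.
Converting: 7.588×10³ s ÷ 60.00 = 126.5 min.

T ≈ 126.5 min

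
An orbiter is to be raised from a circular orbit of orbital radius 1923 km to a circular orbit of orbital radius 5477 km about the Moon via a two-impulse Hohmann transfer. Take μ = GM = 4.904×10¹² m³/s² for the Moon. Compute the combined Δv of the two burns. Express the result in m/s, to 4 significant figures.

Δv_total ≈ 610.1 m/s

r₁ = 1923 km = 1.923×10⁶ m.
r₂ = 5477 km = 5.477×10⁶ m.
Transfer ellipse a_t = (r₁ + r₂)/2 = 3.700×10⁶ m.
At r₁: circular v_c1 = √(μ/r₁) = 1597 m/s; transfer-perilune v_p = √[μ(2/r₁ − 1/a_t)] = 1943 m/s.
Δv₁ = v_p − v_c1 = 346.0 m/s.
At r₂: circular v_c2 = √(μ/r₂) = 946.2 m/s; transfer-apolune v_a = √[μ(2/r₂ − 1/a_t)] = 682.2 m/s.
Δv₂ = v_c2 − v_a = 264.1 m/s.
Total Δv = Δv₁ + Δv₂ = 610.1 m/s.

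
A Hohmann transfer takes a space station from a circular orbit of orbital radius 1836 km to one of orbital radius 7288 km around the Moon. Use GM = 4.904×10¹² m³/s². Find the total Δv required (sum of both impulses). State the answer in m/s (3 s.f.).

r₁ = 1836 km = 1.836×10⁶ m.
r₂ = 7288 km = 7.288×10⁶ m.
Transfer ellipse a_t = (r₁ + r₂)/2 = 4.562×10⁶ m.
At r₁: circular v_c1 = √(μ/r₁) = 1634 m/s; transfer-perilune v_p = √[μ(2/r₁ − 1/a_t)] = 2066 m/s.
Δv₁ = v_p − v_c1 = 431.4 m/s.
At r₂: circular v_c2 = √(μ/r₂) = 820.3 m/s; transfer-apolune v_a = √[μ(2/r₂ − 1/a_t)] = 520.4 m/s.
Δv₂ = v_c2 − v_a = 299.9 m/s.
Total Δv = Δv₁ + Δv₂ = 731.3 m/s.

Δv_total ≈ 731 m/s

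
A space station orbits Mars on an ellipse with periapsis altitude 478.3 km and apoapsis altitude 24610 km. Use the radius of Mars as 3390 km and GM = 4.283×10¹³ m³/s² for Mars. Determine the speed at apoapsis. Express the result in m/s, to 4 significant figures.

r_p = 3390 + 478.3 = 3868.3 km = 3.8683×10⁶ m.
r_a = 3390 + 24610 = 28000 km = 2.8000×10⁷ m.
Semi-major axis a = (r_p + r_a)/2 = 15934 km = 1.593×10⁷ m.
Vis-viva: v² = μ(2/r − 1/a) = 4.283×10¹³ × (7.143×10⁻⁸ − 6.276×10⁻⁸) = 3.713×10⁵ m²/s².
v = 609.4 m/s.

v ≈ 609.4 m/s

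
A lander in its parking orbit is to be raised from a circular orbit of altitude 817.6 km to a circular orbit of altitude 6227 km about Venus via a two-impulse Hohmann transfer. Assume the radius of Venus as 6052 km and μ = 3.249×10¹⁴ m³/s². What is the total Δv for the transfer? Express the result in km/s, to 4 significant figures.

r₁ = 6052 + 817.6 = 6869.6 km = 6.8696×10⁶ m.
r₂ = 6052 + 6227 = 12279 km = 1.2279×10⁷ m.
Transfer ellipse a_t = (r₁ + r₂)/2 = 9.574×10⁶ m.
At r₁: circular v_c1 = √(μ/r₁) = 6877 m/s; transfer-periapsis v_p = √[μ(2/r₁ − 1/a_t)] = 7788 m/s.
Δv₁ = v_p − v_c1 = 911.0 m/s.
At r₂: circular v_c2 = √(μ/r₂) = 5144 m/s; transfer-apoapsis v_a = √[μ(2/r₂ − 1/a_t)] = 4357 m/s.
Δv₂ = v_c2 − v_a = 786.7 m/s.
Total Δv = Δv₁ + Δv₂ = 1698 m/s = 1.698 km/s.

Δv_total ≈ 1.698 km/s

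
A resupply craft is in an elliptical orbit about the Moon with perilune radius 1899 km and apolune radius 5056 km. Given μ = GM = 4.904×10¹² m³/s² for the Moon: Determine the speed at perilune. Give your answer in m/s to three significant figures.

Semi-major axis a = (r_p + r_a)/2 = 3477.5 km = 3.478×10⁶ m.
Vis-viva: v² = μ(2/r − 1/a) = 4.904×10¹² × (1.053×10⁻⁶ − 2.876×10⁻⁷) = 3.755×10⁶ m²/s².
v = 1938 m/s.

v ≈ 1940 m/s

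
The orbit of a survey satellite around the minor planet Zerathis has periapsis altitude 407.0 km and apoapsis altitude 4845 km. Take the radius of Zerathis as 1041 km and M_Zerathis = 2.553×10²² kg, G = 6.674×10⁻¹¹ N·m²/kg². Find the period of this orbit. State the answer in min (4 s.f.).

μ = GM = 6.674×10⁻¹¹ × 2.553×10²² = 1.704×10¹² m³/s².
r_p = 1041 + 407.0 = 1448.0 km = 1.4480×10⁶ m.
r_a = 1041 + 4845 = 5886.0 km = 5.8860×10⁶ m.
Semi-major axis a = (r_p + r_a)/2 = (1448.0 + 5886.0)/2 = 3667.0 km = 3.667×10⁶ m.
By Kepler's third law T = 2π√(a³/μ) = 2π × 5.380×10³ = 3.380×10⁴ s.
= 563.3 min.

T ≈ 563.3 min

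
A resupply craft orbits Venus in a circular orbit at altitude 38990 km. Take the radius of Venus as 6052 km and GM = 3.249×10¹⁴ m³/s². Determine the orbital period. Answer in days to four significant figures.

T ≈ 1.220 days

r = 6052 + 38990 = 45042 km = 4.5042×10⁷ m.
Kepler's third law: T = 2π√(r³/μ) = 2π√((4.504×10⁷)³ / 3.249×10¹⁴).
r³/μ = 2.813×10⁸ s², so T = 2π × 1.677×10⁴ = 1.054×10⁵ s.
Converting: 1.054×10⁵ s ÷ 86400 = 1.220 days.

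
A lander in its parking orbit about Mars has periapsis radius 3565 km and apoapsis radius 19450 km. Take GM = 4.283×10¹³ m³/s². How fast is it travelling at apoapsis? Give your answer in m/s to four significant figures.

v ≈ 825.9 m/s

Semi-major axis a = (r_p + r_a)/2 = 11508 km = 1.151×10⁷ m.
Vis-viva: v² = μ(2/r − 1/a) = 4.283×10¹³ × (1.028×10⁻⁷ − 8.690×10⁻⁸) = 6.822×10⁵ m²/s².
v = 825.9 m/s.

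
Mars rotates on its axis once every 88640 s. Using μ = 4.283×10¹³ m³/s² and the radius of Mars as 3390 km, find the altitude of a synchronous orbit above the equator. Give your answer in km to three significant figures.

h_sync ≈ 17000 km

A synchronous orbit has period T, so by Kepler's third law a = (μT²/4π²)^(1/3).
μT²/4π² = 4.283×10¹³ × (8.864×10⁴)² / 39.48 = 8.524×10²¹ m³.
a = 2.043×10⁷ m = 20428 km.
Altitude h = a − R = 20428 − 3390 = 17038 km.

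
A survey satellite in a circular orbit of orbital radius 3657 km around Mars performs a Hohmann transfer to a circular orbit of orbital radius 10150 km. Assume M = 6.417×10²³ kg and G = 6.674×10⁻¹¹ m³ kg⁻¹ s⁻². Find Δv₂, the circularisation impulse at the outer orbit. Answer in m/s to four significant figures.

Δv ≈ 559.1 m/s

μ = GM = 6.674×10⁻¹¹ × 6.417×10²³ = 4.283×10¹³ m³/s².
r₁ = 3657 km = 3.657×10⁶ m.
r₂ = 10150 km = 1.015×10⁷ m.
Transfer ellipse a_t = (r₁ + r₂)/2 = 6.904×10⁶ m.
At r₁: circular v_c1 = √(μ/r₁) = 3422 m/s; transfer-periapsis v_p = √[μ(2/r₁ − 1/a_t)] = 4149 m/s.
At r₂: circular v_c2 = √(μ/r₂) = 2054 m/s; transfer-apoapsis v_a = √[μ(2/r₂ − 1/a_t)] = 1495 m/s.
Δv₂ = v_c2 − v_a = 559.1 m/s.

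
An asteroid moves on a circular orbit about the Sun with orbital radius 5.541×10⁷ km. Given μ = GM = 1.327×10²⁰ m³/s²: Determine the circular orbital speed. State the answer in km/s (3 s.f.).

v ≈ 48.9 km/s

r = 5.541×10⁷ km = 5.541×10¹⁰ m.
For a circular orbit v = √(μ/r) = √(1.327×10²⁰ / 5.541×10¹⁰) = √(2.395×10⁹) = 48940 m/s.
That is 48.94 km/s.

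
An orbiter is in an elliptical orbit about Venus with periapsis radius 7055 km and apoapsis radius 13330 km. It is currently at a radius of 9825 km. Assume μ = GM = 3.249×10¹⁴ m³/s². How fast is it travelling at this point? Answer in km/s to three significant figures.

Semi-major axis a = (r_p + r_a)/2 = 10192 km = 1.019×10⁷ m.
Vis-viva: v² = μ(2/r − 1/a) = 3.249×10¹⁴ × (2.036×10⁻⁷ − 9.811×10⁻⁸) = 3.426×10⁷ m²/s².
v = 5853 m/s = 5.853 km/s.

v ≈ 5.85 km/s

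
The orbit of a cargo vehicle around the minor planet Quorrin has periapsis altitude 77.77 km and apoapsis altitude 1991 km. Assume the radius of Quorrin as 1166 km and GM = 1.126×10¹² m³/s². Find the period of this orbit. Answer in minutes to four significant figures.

r_p = 1166 + 77.77 = 1243.8 km = 1.2438×10⁶ m.
r_a = 1166 + 1991 = 3157.0 km = 3.1570×10⁶ m.
Semi-major axis a = (r_p + r_a)/2 = (1243.8 + 3157.0)/2 = 2200.4 km = 2.200×10⁶ m.
By Kepler's third law T = 2π√(a³/μ) = 2π × 3.076×10³ = 1.933×10⁴ s.
= 322.1 minutes.

T ≈ 322.1 minutes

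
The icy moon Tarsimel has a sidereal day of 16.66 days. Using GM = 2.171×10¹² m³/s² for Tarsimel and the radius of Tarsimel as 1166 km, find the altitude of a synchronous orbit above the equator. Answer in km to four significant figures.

T = 16.66 days = 1.439×10⁶ s.
A synchronous orbit has period T, so by Kepler's third law a = (μT²/4π²)^(1/3).
μT²/4π² = 2.171×10¹² × (1.439×10⁶)² / 39.48 = 1.139×10²³ m³.
a = 4.848×10⁷ m = 48480 km.
Altitude h = a − R = 48480 − 1166 = 47314 km.

h_sync ≈ 47310 km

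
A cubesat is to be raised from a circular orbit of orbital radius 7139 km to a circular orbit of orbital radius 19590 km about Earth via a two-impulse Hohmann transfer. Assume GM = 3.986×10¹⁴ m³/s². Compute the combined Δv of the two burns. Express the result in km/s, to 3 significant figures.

r₁ = 7139 km = 7.139×10⁶ m.
r₂ = 19590 km = 1.959×10⁷ m.
Transfer ellipse a_t = (r₁ + r₂)/2 = 1.336×10⁷ m.
At r₁: circular v_c1 = √(μ/r₁) = 7472 m/s; transfer-perigee v_p = √[μ(2/r₁ − 1/a_t)] = 9047 m/s.
Δv₁ = v_p − v_c1 = 1574 m/s.
At r₂: circular v_c2 = √(μ/r₂) = 4511 m/s; transfer-apogee v_a = √[μ(2/r₂ − 1/a_t)] = 3297 m/s.
Δv₂ = v_c2 − v_a = 1214 m/s.
Total Δv = Δv₁ + Δv₂ = 2788 m/s = 2.788 km/s.

Δv_total ≈ 2.79 km/s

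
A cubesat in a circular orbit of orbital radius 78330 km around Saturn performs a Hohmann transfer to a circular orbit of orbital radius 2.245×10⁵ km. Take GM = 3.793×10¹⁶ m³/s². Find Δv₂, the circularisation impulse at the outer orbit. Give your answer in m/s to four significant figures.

r₁ = 78330 km = 7.833×10⁷ m.
r₂ = 2.245×10⁵ km = 2.245×10⁸ m.
Transfer ellipse a_t = (r₁ + r₂)/2 = 1.514×10⁸ m.
At r₁: circular v_c1 = √(μ/r₁) = 22010 m/s; transfer-perikrone v_p = √[μ(2/r₁ − 1/a_t)] = 26790 m/s.
At r₂: circular v_c2 = √(μ/r₂) = 13000 m/s; transfer-apokrone v_a = √[μ(2/r₂ − 1/a_t)] = 9349 m/s.
Δv₂ = v_c2 − v_a = 3649 m/s.

Δv ≈ 3649 m/s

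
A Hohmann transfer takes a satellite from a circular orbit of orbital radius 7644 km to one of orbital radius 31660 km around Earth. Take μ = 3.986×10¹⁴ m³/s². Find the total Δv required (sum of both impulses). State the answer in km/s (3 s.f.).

Δv_total ≈ 3.28 km/s

r₁ = 7644 km = 7.644×10⁶ m.
r₂ = 31660 km = 3.166×10⁷ m.
Transfer ellipse a_t = (r₁ + r₂)/2 = 1.965×10⁷ m.
At r₁: circular v_c1 = √(μ/r₁) = 7221 m/s; transfer-perigee v_p = √[μ(2/r₁ − 1/a_t)] = 9166 m/s.
Δv₁ = v_p − v_c1 = 1944 m/s.
At r₂: circular v_c2 = √(μ/r₂) = 3548 m/s; transfer-apogee v_a = √[μ(2/r₂ − 1/a_t)] = 2213 m/s.
Δv₂ = v_c2 − v_a = 1335 m/s.
Total Δv = Δv₁ + Δv₂ = 3280 m/s = 3.280 km/s.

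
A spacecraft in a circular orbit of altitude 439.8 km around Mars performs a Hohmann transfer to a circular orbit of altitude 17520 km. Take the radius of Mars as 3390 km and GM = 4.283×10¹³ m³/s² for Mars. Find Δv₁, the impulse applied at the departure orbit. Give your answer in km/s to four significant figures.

r₁ = 3390 + 439.8 = 3829.8 km = 3.8298×10⁶ m.
r₂ = 3390 + 17520 = 20910 km = 2.0910×10⁷ m.
Transfer ellipse a_t = (r₁ + r₂)/2 = 1.237×10⁷ m.
At r₁: circular v_c1 = √(μ/r₁) = 3344 m/s; transfer-periapsis v_p = √[μ(2/r₁ − 1/a_t)] = 4348 m/s.
Δv₁ = v_p − v_c1 = 1004 m/s.
= 1.004 km/s.

Δv ≈ 1.004 km/s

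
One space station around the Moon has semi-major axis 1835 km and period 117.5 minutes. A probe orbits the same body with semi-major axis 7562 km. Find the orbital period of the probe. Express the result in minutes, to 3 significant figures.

Kepler's third law: T² ∝ a³, so T₂ = T₁ (a₂/a₁)^(3/2).
a₂/a₁ = 4.121, (a₂/a₁)^(3/2) = 8.366.
T₂ = 117.5 × 8.366 = 983.0 minutes.

T₂ ≈ 983 minutes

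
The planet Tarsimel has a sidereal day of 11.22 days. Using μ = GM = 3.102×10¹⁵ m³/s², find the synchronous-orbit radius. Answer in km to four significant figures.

T = 11.22 days = 9.694×10⁵ s.
A synchronous orbit has period T, so by Kepler's third law a = (μT²/4π²)^(1/3).
μT²/4π² = 3.102×10¹⁵ × (9.694×10⁵)² / 39.48 = 7.384×10²⁵ m³.
a = 4.195×10⁸ m = 4.1953×10⁵ km.

r_sync ≈ 4.195×10⁵ km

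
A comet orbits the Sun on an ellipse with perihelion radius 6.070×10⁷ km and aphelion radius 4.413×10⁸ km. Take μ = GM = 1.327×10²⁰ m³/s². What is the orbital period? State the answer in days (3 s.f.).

Semi-major axis a = (r_p + r_a)/2 = (6.0700×10⁷ + 4.4130×10⁸)/2 = 2.5100×10⁸ km = 2.510×10¹¹ m.
By Kepler's third law T = 2π√(a³/μ) = 2π × 1.092×10⁷ = 6.859×10⁷ s.
= 793.9 days.

T ≈ 794 days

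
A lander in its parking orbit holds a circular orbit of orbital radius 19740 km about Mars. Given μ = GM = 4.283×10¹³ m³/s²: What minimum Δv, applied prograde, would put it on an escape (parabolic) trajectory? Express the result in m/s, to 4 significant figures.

Δv ≈ 610.1 m/s

r = 19740 km = 1.974×10⁷ m.
Circular speed v_c = √(μ/r) = 1473 m/s.
Escape speed v_esc = √(2μ/r) = √2 × v_c = 2083 m/s.
Δv = v_esc − v_c = 610.1 m/s.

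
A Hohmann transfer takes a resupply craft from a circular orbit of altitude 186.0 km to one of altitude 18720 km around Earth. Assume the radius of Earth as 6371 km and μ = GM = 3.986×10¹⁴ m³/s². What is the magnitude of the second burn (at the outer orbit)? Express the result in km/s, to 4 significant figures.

r₁ = 6371 + 186.0 = 6557.0 km = 6.5570×10⁶ m.
r₂ = 6371 + 18720 = 25091 km = 2.5091×10⁷ m.
Transfer ellipse a_t = (r₁ + r₂)/2 = 1.582×10⁷ m.
At r₁: circular v_c1 = √(μ/r₁) = 7797 m/s; transfer-perigee v_p = √[μ(2/r₁ − 1/a_t)] = 9818 m/s.
At r₂: circular v_c2 = √(μ/r₂) = 3986 m/s; transfer-apogee v_a = √[μ(2/r₂ − 1/a_t)] = 2566 m/s.
Δv₂ = v_c2 − v_a = 1420 m/s.
= 1.420 km/s.

Δv ≈ 1.420 km/s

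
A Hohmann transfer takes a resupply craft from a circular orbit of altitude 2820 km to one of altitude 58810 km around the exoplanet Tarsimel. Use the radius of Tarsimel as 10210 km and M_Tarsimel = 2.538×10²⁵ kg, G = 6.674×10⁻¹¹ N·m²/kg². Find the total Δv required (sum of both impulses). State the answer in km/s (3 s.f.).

Δv_total ≈ 5.55 km/s

μ = GM = 6.674×10⁻¹¹ × 2.538×10²⁵ = 1.694×10¹⁵ m³/s².
r₁ = 10210 + 2820 = 13030 km = 1.3030×10⁷ m.
r₂ = 10210 + 58810 = 69020 km = 6.9020×10⁷ m.
Transfer ellipse a_t = (r₁ + r₂)/2 = 4.102×10⁷ m.
At r₁: circular v_c1 = √(μ/r₁) = 11400 m/s; transfer-periapsis v_p = √[μ(2/r₁ − 1/a_t)] = 14790 m/s.
Δv₁ = v_p − v_c1 = 3387 m/s.
At r₂: circular v_c2 = √(μ/r₂) = 4954 m/s; transfer-apoapsis v_a = √[μ(2/r₂ − 1/a_t)] = 2792 m/s.
Δv₂ = v_c2 − v_a = 2162 m/s.
Total Δv = Δv₁ + Δv₂ = 5549 m/s = 5.549 km/s.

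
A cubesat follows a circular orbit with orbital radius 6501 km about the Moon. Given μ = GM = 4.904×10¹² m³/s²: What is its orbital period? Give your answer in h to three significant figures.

T ≈ 13.1 h

r = 6501 km = 6.501×10⁶ m.
Kepler's third law: T = 2π√(r³/μ) = 2π√((6.501×10⁶)³ / 4.904×10¹²).
r³/μ = 5.603×10⁷ s², so T = 2π × 7.485×10³ = 4.703×10⁴ s.
Converting: 4.703×10⁴ s ÷ 3600 = 13.06 h.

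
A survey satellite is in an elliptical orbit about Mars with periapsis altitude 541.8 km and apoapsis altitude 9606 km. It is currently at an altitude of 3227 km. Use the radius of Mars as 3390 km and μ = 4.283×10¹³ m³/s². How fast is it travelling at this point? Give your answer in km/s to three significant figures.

v ≈ 2.81 km/s

r_p = 3390 + 541.8 = 3931.8 km = 3.9318×10⁶ m.
r_a = 3390 + 9606 = 12996 km = 1.2996×10⁷ m.
r = 3390 + 3227 = 6617.0 km = 6.617×10⁶ m.
Semi-major axis a = (r_p + r_a)/2 = 8463.9 km = 8.464×10⁶ m.
Vis-viva: v² = μ(2/r − 1/a) = 4.283×10¹³ × (3.023×10⁻⁷ − 1.181×10⁻⁷) = 7.885×10⁶ m²/s².
v = 2808 m/s = 2.808 km/s.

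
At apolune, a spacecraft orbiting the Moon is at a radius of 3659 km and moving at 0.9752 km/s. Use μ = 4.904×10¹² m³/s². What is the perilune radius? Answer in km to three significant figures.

r_a = 3.659×10⁶ m.
Specific energy ε = v²/2 − μ/r = -8.647×10⁵ J/kg, so a = −μ/(2ε) = 2.836×10⁶ m.
The apsides satisfy r_p + r_a = 2a, so the perilune radius is 2a − r_a = 2.012×10⁶ m = 2012.0 km.

perilune radius ≈ 2010 km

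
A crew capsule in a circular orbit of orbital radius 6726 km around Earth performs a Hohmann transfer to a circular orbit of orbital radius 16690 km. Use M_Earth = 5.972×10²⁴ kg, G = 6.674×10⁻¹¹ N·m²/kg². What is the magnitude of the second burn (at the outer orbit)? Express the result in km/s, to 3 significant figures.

Δv ≈ 1.18 km/s

μ = GM = 6.674×10⁻¹¹ × 5.972×10²⁴ = 3.986×10¹⁴ m³/s².
r₁ = 6726 km = 6.726×10⁶ m.
r₂ = 16690 km = 1.669×10⁷ m.
Transfer ellipse a_t = (r₁ + r₂)/2 = 1.171×10⁷ m.
At r₁: circular v_c1 = √(μ/r₁) = 7698 m/s; transfer-perigee v_p = √[μ(2/r₁ − 1/a_t)] = 9191 m/s.
At r₂: circular v_c2 = √(μ/r₂) = 4887 m/s; transfer-apogee v_a = √[μ(2/r₂ − 1/a_t)] = 3704 m/s.
Δv₂ = v_c2 − v_a = 1183 m/s.
= 1.183 km/s.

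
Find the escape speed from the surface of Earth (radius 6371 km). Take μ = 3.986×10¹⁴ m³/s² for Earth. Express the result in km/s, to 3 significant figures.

r = R = 6.371×10⁶ m.
Escape speed v_esc = √(2μ/r) = √(2 × 3.986×10¹⁴ / 6.371×10⁶) = √(1.251×10⁸) = 11190 m/s.
= 11.19 km/s.

v_esc ≈ 11.2 km/s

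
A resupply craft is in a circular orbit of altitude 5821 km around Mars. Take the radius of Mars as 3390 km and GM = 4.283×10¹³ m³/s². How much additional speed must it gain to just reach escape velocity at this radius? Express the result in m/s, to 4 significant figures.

r = 3390 + 5821 = 9211.0 km = 9.2110×10⁶ m.
Circular speed v_c = √(μ/r) = 2156 m/s.
Escape speed v_esc = √(2μ/r) = √2 × v_c = 3050 m/s.
Δv = v_esc − v_c = 893.2 m/s.

Δv ≈ 893.2 m/s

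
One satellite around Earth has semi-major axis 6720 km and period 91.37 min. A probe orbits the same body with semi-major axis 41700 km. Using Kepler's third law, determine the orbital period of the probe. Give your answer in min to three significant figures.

T₂ ≈ 1410 min

Kepler's third law: T² ∝ a³, so T₂ = T₁ (a₂/a₁)^(3/2).
a₂/a₁ = 6.205, (a₂/a₁)^(3/2) = 15.46.
T₂ = 91.37 × 15.46 = 1412 min.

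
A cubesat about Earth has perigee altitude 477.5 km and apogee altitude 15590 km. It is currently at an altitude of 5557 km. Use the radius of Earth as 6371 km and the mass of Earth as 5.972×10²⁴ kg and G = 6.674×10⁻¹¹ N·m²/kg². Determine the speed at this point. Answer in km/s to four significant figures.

v ≈ 6.258 km/s

μ = GM = 6.674×10⁻¹¹ × 5.972×10²⁴ = 3.986×10¹⁴ m³/s².
r_p = 6371 + 477.5 = 6848.5 km = 6.8485×10⁶ m.
r_a = 6371 + 15590 = 21961 km = 2.1961×10⁷ m.
r = 6371 + 5557 = 11928 km = 1.193×10⁷ m.
Semi-major axis a = (r_p + r_a)/2 = 14405 km = 1.440×10⁷ m.
Vis-viva: v² = μ(2/r − 1/a) = 3.986×10¹⁴ × (1.677×10⁻⁷ − 6.942×10⁻⁸) = 3.916×10⁷ m²/s².
v = 6258 m/s = 6.258 km/s.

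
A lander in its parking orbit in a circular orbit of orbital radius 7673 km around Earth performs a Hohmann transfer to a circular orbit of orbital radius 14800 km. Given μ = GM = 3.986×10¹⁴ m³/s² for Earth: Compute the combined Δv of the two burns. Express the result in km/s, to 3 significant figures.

Δv_total ≈ 1.97 km/s

r₁ = 7673 km = 7.673×10⁶ m.
r₂ = 14800 km = 1.480×10⁷ m.
Transfer ellipse a_t = (r₁ + r₂)/2 = 1.124×10⁷ m.
At r₁: circular v_c1 = √(μ/r₁) = 7208 m/s; transfer-perigee v_p = √[μ(2/r₁ − 1/a_t)] = 8272 m/s.
Δv₁ = v_p − v_c1 = 1064 m/s.
At r₂: circular v_c2 = √(μ/r₂) = 5190 m/s; transfer-apogee v_a = √[μ(2/r₂ − 1/a_t)] = 4288 m/s.
Δv₂ = v_c2 − v_a = 901.2 m/s.
Total Δv = Δv₁ + Δv₂ = 1965 m/s = 1.965 km/s.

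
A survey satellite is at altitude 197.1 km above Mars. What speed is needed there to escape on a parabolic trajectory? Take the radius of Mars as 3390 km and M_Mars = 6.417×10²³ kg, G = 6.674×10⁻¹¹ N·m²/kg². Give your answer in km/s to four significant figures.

μ = GM = 6.674×10⁻¹¹ × 6.417×10²³ = 4.283×10¹³ m³/s².
r = 3390 + 197.1 = 3587.1 km = 3.5871×10⁶ m.
Escape speed v_esc = √(2μ/r) = √(2 × 4.283×10¹³ / 3.587×10⁶) = √(2.388×10⁷) = 4887 m/s.
= 4.887 km/s.

v_esc ≈ 4.887 km/s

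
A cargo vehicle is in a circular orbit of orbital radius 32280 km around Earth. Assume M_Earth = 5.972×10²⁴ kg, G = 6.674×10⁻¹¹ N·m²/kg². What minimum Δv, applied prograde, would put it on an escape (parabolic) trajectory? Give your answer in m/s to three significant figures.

μ = GM = 6.674×10⁻¹¹ × 5.972×10²⁴ = 3.986×10¹⁴ m³/s².
r = 32280 km = 3.228×10⁷ m.
Circular speed v_c = √(μ/r) = 3514 m/s.
Escape speed v_esc = √(2μ/r) = √2 × v_c = 4969 m/s.
Δv = v_esc − v_c = 1455 m/s.

Δv ≈ 1460 m/s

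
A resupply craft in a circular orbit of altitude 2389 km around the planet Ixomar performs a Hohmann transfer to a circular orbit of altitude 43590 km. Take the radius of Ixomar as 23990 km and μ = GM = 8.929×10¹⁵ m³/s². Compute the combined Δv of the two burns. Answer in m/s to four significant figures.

Δv_total ≈ 6549 m/s

r₁ = 23990 + 2389 = 26379 km = 2.6379×10⁷ m.
r₂ = 23990 + 43590 = 67580 km = 6.7580×10⁷ m.
Transfer ellipse a_t = (r₁ + r₂)/2 = 4.698×10⁷ m.
At r₁: circular v_c1 = √(μ/r₁) = 18400 m/s; transfer-periapsis v_p = √[μ(2/r₁ − 1/a_t)] = 22070 m/s.
Δv₁ = v_p − v_c1 = 3668 m/s.
At r₂: circular v_c2 = √(μ/r₂) = 11490 m/s; transfer-apoapsis v_a = √[μ(2/r₂ − 1/a_t)] = 8613 m/s.
Δv₂ = v_c2 − v_a = 2881 m/s.
Total Δv = Δv₁ + Δv₂ = 6549 m/s.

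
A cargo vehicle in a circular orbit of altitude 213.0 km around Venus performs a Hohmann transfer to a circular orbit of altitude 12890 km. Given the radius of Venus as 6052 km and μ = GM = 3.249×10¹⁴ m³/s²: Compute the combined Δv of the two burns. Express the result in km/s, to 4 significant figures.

r₁ = 6052 + 213.0 = 6265.0 km = 6.2650×10⁶ m.
r₂ = 6052 + 12890 = 18942 km = 1.8942×10⁷ m.
Transfer ellipse a_t = (r₁ + r₂)/2 = 1.260×10⁷ m.
At r₁: circular v_c1 = √(μ/r₁) = 7201 m/s; transfer-periapsis v_p = √[μ(2/r₁ − 1/a_t)] = 8828 m/s.
Δv₁ = v_p − v_c1 = 1627 m/s.
At r₂: circular v_c2 = √(μ/r₂) = 4142 m/s; transfer-apoapsis v_a = √[μ(2/r₂ − 1/a_t)] = 2920 m/s.
Δv₂ = v_c2 − v_a = 1222 m/s.
Total Δv = Δv₁ + Δv₂ = 2849 m/s = 2.849 km/s.

Δv_total ≈ 2.849 km/s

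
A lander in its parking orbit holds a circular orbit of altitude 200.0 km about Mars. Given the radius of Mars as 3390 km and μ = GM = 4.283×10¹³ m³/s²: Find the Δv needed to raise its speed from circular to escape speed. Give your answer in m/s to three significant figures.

Δv ≈ 1430 m/s

r = 3390 + 200.0 = 3590.0 km = 3.5900×10⁶ m.
Circular speed v_c = √(μ/r) = 3454 m/s.
Escape speed v_esc = √(2μ/r) = √2 × v_c = 4885 m/s.
Δv = v_esc − v_c = 1431 m/s.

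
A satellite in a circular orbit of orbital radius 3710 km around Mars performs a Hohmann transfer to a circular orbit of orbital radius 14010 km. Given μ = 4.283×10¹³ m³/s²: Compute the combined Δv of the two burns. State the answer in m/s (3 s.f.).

r₁ = 3710 km = 3.710×10⁶ m.
r₂ = 14010 km = 1.401×10⁷ m.
Transfer ellipse a_t = (r₁ + r₂)/2 = 8.860×10⁶ m.
At r₁: circular v_c1 = √(μ/r₁) = 3398 m/s; transfer-periapsis v_p = √[μ(2/r₁ − 1/a_t)] = 4273 m/s.
Δv₁ = v_p − v_c1 = 874.9 m/s.
At r₂: circular v_c2 = √(μ/r₂) = 1748 m/s; transfer-apoapsis v_a = √[μ(2/r₂ − 1/a_t)] = 1131 m/s.
Δv₂ = v_c2 − v_a = 617.0 m/s.
Total Δv = Δv₁ + Δv₂ = 1492 m/s.

Δv_total ≈ 1490 m/s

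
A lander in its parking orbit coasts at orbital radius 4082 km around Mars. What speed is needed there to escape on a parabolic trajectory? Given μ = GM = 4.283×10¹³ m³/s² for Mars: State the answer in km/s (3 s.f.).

r = 4082 km = 4.082×10⁶ m.
Escape speed v_esc = √(2μ/r) = √(2 × 4.283×10¹³ / 4.082×10⁶) = √(2.098×10⁷) = 4581 m/s.
= 4.581 km/s.

v_esc ≈ 4.58 km/s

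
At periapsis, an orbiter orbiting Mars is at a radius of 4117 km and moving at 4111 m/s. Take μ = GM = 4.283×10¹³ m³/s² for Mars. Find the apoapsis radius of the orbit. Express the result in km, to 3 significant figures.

r_p = 4.117×10⁶ m.
Specific energy ε = v²/2 − μ/r = -1.953×10⁶ J/kg, so a = −μ/(2ε) = 1.096×10⁷ m.
The apsides satisfy r_p + r_a = 2a, so the apoapsis radius is 2a − r_p = 1.781×10⁷ m = 17813 km.

apoapsis radius ≈ 17800 km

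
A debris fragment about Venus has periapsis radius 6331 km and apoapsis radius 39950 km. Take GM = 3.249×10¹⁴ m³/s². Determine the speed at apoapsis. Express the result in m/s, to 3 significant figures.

v ≈ 1490 m/s

Semi-major axis a = (r_p + r_a)/2 = 23140 km = 2.314×10⁷ m.
Vis-viva: v² = μ(2/r − 1/a) = 3.249×10¹⁴ × (5.006×10⁻⁸ − 4.321×10⁻⁸) = 2.225×10⁶ m²/s².
v = 1492 m/s.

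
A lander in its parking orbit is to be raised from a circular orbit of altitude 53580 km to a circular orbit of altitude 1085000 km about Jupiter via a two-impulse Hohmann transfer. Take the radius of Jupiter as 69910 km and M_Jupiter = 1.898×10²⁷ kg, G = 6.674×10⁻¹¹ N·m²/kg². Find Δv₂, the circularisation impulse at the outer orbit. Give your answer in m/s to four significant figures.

Δv ≈ 5870 m/s

μ = GM = 6.674×10⁻¹¹ × 1.898×10²⁷ = 1.267×10¹⁷ m³/s².
r₁ = 69910 + 53580 = 123490 km = 1.2349×10⁸ m.
r₂ = 69910 + 1085000 = 1154900 km = 1.1549×10⁹ m.
Transfer ellipse a_t = (r₁ + r₂)/2 = 6.392×10⁸ m.
At r₁: circular v_c1 = √(μ/r₁) = 32030 m/s; transfer-perijove v_p = √[μ(2/r₁ − 1/a_t)] = 43050 m/s.
At r₂: circular v_c2 = √(μ/r₂) = 10470 m/s; transfer-apojove v_a = √[μ(2/r₂ − 1/a_t)] = 4603 m/s.
Δv₂ = v_c2 − v_a = 5870 m/s.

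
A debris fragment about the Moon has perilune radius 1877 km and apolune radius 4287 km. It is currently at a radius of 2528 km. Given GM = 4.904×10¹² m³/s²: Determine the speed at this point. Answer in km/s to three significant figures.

Semi-major axis a = (r_p + r_a)/2 = 3082.0 km = 3.082×10⁶ m.
Vis-viva: v² = μ(2/r − 1/a) = 4.904×10¹² × (7.911×10⁻⁷ − 3.245×10⁻⁷) = 2.289×10⁶ m²/s².
v = 1513 m/s = 1.513 km/s.

v ≈ 1.51 km/s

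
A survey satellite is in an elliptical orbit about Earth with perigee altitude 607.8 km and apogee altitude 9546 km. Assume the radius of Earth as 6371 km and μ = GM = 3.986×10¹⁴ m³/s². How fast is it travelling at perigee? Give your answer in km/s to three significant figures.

v ≈ 8.91 km/s

r_p = 6371 + 607.8 = 6978.8 km = 6.9788×10⁶ m.
r_a = 6371 + 9546 = 15917 km = 1.5917×10⁷ m.
Semi-major axis a = (r_p + r_a)/2 = 11448 km = 1.145×10⁷ m.
Vis-viva: v² = μ(2/r − 1/a) = 3.986×10¹⁴ × (2.866×10⁻⁷ − 8.735×10⁻⁸) = 7.941×10⁷ m²/s².
v = 8911 m/s = 8.911 km/s.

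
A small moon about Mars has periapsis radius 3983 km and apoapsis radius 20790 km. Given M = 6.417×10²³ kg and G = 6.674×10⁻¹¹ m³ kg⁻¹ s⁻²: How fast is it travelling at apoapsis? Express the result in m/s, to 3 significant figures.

μ = GM = 6.674×10⁻¹¹ × 6.417×10²³ = 4.283×10¹³ m³/s².
Semi-major axis a = (r_p + r_a)/2 = 12386 km = 1.239×10⁷ m.
Vis-viva: v² = μ(2/r − 1/a) = 4.283×10¹³ × (9.620×10⁻⁸ − 8.073×10⁻⁸) = 6.624×10⁵ m²/s².
v = 813.9 m/s.

v ≈ 814 m/s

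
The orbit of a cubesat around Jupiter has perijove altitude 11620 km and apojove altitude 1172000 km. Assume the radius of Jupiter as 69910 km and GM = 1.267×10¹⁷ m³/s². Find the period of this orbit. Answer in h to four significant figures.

T ≈ 83.46 h

r_p = 69910 + 11620 = 81530 km = 8.1530×10⁷ m.
r_a = 69910 + 1172000 = 1241900 km = 1.2419×10⁹ m.
Semi-major axis a = (r_p + r_a)/2 = (81530 + 1.2419×10⁶)/2 = 6.6172×10⁵ km = 6.617×10⁸ m.
By Kepler's third law T = 2π√(a³/μ) = 2π × 4.782×10⁴ = 3.005×10⁵ s.
= 83.46 h.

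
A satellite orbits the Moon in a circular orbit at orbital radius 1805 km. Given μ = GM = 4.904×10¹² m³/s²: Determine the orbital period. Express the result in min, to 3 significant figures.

T ≈ 115 min

r = 1805 km = 1.805×10⁶ m.
Kepler's third law: T = 2π√(r³/μ) = 2π√((1.805×10⁶)³ / 4.904×10¹²).
r³/μ = 1.199×10⁶ s², so T = 2π × 1.095×10³ = 6.881×10³ s.
Converting: 6.881×10³ s ÷ 60.00 = 114.7 min.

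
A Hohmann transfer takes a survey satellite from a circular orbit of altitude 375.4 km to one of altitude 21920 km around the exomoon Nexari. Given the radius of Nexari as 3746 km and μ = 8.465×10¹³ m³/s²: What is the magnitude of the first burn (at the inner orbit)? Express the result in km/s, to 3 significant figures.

r₁ = 3746 + 375.4 = 4121.4 km = 4.1214×10⁶ m.
r₂ = 3746 + 21920 = 25666 km = 2.5666×10⁷ m.
Transfer ellipse a_t = (r₁ + r₂)/2 = 1.489×10⁷ m.
At r₁: circular v_c1 = √(μ/r₁) = 4532 m/s; transfer-periapsis v_p = √[μ(2/r₁ − 1/a_t)] = 5949 m/s.
Δv₁ = v_p − v_c1 = 1417 m/s.
= 1.417 km/s.

Δv ≈ 1.42 km/s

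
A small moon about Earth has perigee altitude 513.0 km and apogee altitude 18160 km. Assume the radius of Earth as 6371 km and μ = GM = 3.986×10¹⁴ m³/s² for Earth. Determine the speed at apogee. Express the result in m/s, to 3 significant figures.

v ≈ 2670 m/s

r_p = 6371 + 513.0 = 6884.0 km = 6.8840×10⁶ m.
r_a = 6371 + 18160 = 24531 km = 2.4531×10⁷ m.
Semi-major axis a = (r_p + r_a)/2 = 15708 km = 1.571×10⁷ m.
Vis-viva: v² = μ(2/r − 1/a) = 3.986×10¹⁴ × (8.153×10⁻⁸ − 6.366×10⁻⁸) = 7.121×10⁶ m²/s².
v = 2669 m/s.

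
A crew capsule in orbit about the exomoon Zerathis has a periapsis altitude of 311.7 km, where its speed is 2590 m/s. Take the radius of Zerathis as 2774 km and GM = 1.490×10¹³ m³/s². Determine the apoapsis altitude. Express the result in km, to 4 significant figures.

apoapsis altitude ≈ 4244 km

r_p = 2774 + 311.7 = 3085.7 km = 3.086×10⁶ m.
Specific energy ε = v²/2 − μ/r = -1.475×10⁶ J/kg, so a = −μ/(2ε) = 5.052×10⁶ m.
The apsides satisfy r_p + r_a = 2a, so the apoapsis radius is 2a − r_p = 7.018×10⁶ m = 7018.2 km.
Apoapsis altitude = 7018.2 − 2774 = 4244.2 km.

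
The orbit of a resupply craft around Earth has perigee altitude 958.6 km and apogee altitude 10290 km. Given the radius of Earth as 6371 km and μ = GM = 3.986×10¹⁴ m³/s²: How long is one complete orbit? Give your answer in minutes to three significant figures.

T ≈ 218 minutes

r_p = 6371 + 958.6 = 7329.6 km = 7.3296×10⁶ m.
r_a = 6371 + 10290 = 16661 km = 1.6661×10⁷ m.
Semi-major axis a = (r_p + r_a)/2 = (7329.6 + 16661)/2 = 11995 km = 1.200×10⁷ m.
By Kepler's third law T = 2π√(a³/μ) = 2π × 2.081×10³ = 1.307×10⁴ s.
= 217.9 minutes.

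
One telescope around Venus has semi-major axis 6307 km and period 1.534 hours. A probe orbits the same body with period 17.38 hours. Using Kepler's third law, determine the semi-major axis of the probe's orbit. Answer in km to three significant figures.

a₂ ≈ 31800 km

Kepler's third law: a³ ∝ T², so a₂ = a₁ (T₂/T₁)^(2/3).
T₂/T₁ = 11.33, (T₂/T₁)^(2/3) = 5.044.
a₂ = 6307 × 5.044 = 31820 km.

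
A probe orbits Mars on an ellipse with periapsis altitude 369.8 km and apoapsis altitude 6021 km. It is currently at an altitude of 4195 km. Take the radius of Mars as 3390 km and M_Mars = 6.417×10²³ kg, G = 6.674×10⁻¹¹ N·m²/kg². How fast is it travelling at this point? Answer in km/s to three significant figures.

v ≈ 2.19 km/s

μ = GM = 6.674×10⁻¹¹ × 6.417×10²³ = 4.283×10¹³ m³/s².
r_p = 3390 + 369.8 = 3759.8 km = 3.7598×10⁶ m.
r_a = 3390 + 6021 = 9411.0 km = 9.4110×10⁶ m.
r = 3390 + 4195 = 7585.0 km = 7.585×10⁶ m.
Semi-major axis a = (r_p + r_a)/2 = 6585.4 km = 6.585×10⁶ m.
Vis-viva: v² = μ(2/r − 1/a) = 4.283×10¹³ × (2.637×10⁻⁷ − 1.519×10⁻⁷) = 4.789×10⁶ m²/s².
v = 2188 m/s = 2.188 km/s.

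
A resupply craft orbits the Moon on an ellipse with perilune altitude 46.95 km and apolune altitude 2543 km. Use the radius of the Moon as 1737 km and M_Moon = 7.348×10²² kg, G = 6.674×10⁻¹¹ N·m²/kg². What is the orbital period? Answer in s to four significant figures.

T ≈ 14980 s

μ = GM = 6.674×10⁻¹¹ × 7.348×10²² = 4.904×10¹² m³/s².
r_p = 1737 + 46.95 = 1784.0 km = 1.7840×10⁶ m.
r_a = 1737 + 2543 = 4280.0 km = 4.2800×10⁶ m.
Semi-major axis a = (r_p + r_a)/2 = (1784.0 + 4280.0)/2 = 3032.0 km = 3.032×10⁶ m.
By Kepler's third law T = 2π√(a³/μ) = 2π × 2.384×10³ = 1.498×10⁴ s.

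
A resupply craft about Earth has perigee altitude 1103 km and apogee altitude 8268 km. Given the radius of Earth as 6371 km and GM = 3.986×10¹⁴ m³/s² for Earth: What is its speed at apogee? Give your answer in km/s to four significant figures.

v ≈ 4.290 km/s

r_p = 6371 + 1103 = 7474.0 km = 7.4740×10⁶ m.
r_a = 6371 + 8268 = 14639 km = 1.4639×10⁷ m.
Semi-major axis a = (r_p + r_a)/2 = 11056 km = 1.106×10⁷ m.
Vis-viva: v² = μ(2/r − 1/a) = 3.986×10¹⁴ × (1.366×10⁻⁷ − 9.044×10⁻⁸) = 1.841×10⁷ m²/s².
v = 4290 m/s = 4.290 km/s.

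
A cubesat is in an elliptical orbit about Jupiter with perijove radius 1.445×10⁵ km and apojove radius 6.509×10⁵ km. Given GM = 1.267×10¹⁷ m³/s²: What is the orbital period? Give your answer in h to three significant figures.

T ≈ 38.9 h

Semi-major axis a = (r_p + r_a)/2 = (1.4450×10⁵ + 6.5090×10⁵)/2 = 3.9770×10⁵ km = 3.977×10⁸ m.
By Kepler's third law T = 2π√(a³/μ) = 2π × 2.228×10⁴ = 1.400×10⁵ s.
= 38.89 h.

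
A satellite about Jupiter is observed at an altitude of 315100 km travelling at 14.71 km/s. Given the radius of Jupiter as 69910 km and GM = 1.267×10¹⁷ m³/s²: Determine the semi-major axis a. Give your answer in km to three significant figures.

a ≈ 2.87×10⁵ km

r = 69910 + 315100 = 3.8501×10⁵ km = 3.850×10⁸ m.
Specific orbital energy ε = v²/2 − μ/r = (14710)²/2 − 1.267×10¹⁷/3.850×10⁸ = -2.209×10⁸ J/kg.
Since ε = −μ/(2a), a = −μ/(2ε) = 2.868×10⁸ m = 2.8679×10⁵ km.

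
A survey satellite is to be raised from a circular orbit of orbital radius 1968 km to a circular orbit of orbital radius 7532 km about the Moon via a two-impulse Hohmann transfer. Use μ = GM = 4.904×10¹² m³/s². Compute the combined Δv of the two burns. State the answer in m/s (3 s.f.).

Δv_total ≈ 697 m/s

r₁ = 1968 km = 1.968×10⁶ m.
r₂ = 7532 km = 7.532×10⁶ m.
Transfer ellipse a_t = (r₁ + r₂)/2 = 4.750×10⁶ m.
At r₁: circular v_c1 = √(μ/r₁) = 1579 m/s; transfer-perilune v_p = √[μ(2/r₁ − 1/a_t)] = 1988 m/s.
Δv₁ = v_p − v_c1 = 409.2 m/s.
At r₂: circular v_c2 = √(μ/r₂) = 806.9 m/s; transfer-apolune v_a = √[μ(2/r₂ − 1/a_t)] = 519.4 m/s.
Δv₂ = v_c2 − v_a = 287.5 m/s.
Total Δv = Δv₁ + Δv₂ = 696.7 m/s.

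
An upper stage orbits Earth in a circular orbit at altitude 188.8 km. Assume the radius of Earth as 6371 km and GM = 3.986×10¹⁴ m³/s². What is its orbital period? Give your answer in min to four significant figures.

T ≈ 88.12 min

r = 6371 + 188.8 = 6559.8 km = 6.5598×10⁶ m.
Kepler's third law: T = 2π√(r³/μ) = 2π√((6.560×10⁶)³ / 3.986×10¹⁴).
r³/μ = 7.082×10⁵ s², so T = 2π × 8.415×10² = 5.287×10³ s.
Converting: 5.287×10³ s ÷ 60.00 = 88.12 min.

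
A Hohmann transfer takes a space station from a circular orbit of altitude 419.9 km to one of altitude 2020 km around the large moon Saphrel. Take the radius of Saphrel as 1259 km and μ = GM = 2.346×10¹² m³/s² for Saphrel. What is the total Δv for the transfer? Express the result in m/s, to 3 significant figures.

r₁ = 1259 + 419.9 = 1678.9 km = 1.6789×10⁶ m.
r₂ = 1259 + 2020 = 3279.0 km = 3.2790×10⁶ m.
Transfer ellipse a_t = (r₁ + r₂)/2 = 2.479×10⁶ m.
At r₁: circular v_c1 = √(μ/r₁) = 1182 m/s; transfer-periapsis v_p = √[μ(2/r₁ − 1/a_t)] = 1360 m/s.
Δv₁ = v_p − v_c1 = 177.4 m/s.
At r₂: circular v_c2 = √(μ/r₂) = 845.8 m/s; transfer-apoapsis v_a = √[μ(2/r₂ − 1/a_t)] = 696.1 m/s.
Δv₂ = v_c2 − v_a = 149.7 m/s.
Total Δv = Δv₁ + Δv₂ = 327.2 m/s.

Δv_total ≈ 327 m/s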